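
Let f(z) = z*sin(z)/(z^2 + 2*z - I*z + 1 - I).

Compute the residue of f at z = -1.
I*sin(1)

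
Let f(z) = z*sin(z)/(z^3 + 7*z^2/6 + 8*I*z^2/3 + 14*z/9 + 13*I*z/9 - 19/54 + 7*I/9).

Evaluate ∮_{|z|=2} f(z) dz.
By the residue theorem, ∮_C f(z) dz = 2πi · (sum of the residues of f at the poles inside |z| = 2).

The denominator factors as (z + 2/3 + 3*I)*(z + I/3)*(z + 1/2 - 2*I/3), so the singularities of f are simple poles at z = -2/3 - 3*I, z = -I/3, z = -1/2 + 2*I/3.
  |-2/3 - 3*I|² = 85/9 > 4 = 2², so this pole is outside the contour.
  |-I/3|² = 1/9 < 4 = 2², so this pole is inside the contour.
  |-1/2 + 2*I/3|² = 25/36 < 4 = 2², so this pole is inside the contour.

With P(z) = z*sin(z) and Q(z) = z^3 + 7*z^2/6 + 8*I*z^2/3 + 14*z/9 + 13*I*z/9 - 19/54 + 7*I/9, each pole is simple, so Res(f, z₀) = P(z₀)/Q'(z₀) with Q'(z) = 3*z^2 + 7*z/3 + 16*I*z/3 + 14/9 + 13*I/9.
  Res(f, -I/3) = P(-I/3)/Q'(-I/3) = (-sinh(1/3)/3)/(3 + 2*I/3) = (-9/85 + 2*I/85)*sinh(1/3)
  Res(f, -1/2 + 2*I/3) = P(-1/2 + 2*I/3)/Q'(-1/2 + 2*I/3) = ((1/2 - 2*I/3)*sin(1/2 - 2*I/3))/(-15/4 - 5*I/3) = (-22/485 + 96*I/485)*sin(1/2 - 2*I/3)

Sum of residues inside C: (-9/85 + 2*I/85)*sinh(1/3) + (-22/485 + 96*I/485)*sin(1/2 - 2*I/3)
∮_C f(z) dz = 2πi · ((-9/85 + 2*I/85)*sinh(1/3) + (-22/485 + 96*I/485)*sin(1/2 - 2*I/3)) = pi*(-4/85 - 18*I/85)*sinh(1/3) + pi*(-192/485 - 44*I/485)*sin(1/2 - 2*I/3)

Final answer: pi*(-4/85 - 18*I/85)*sinh(1/3) + pi*(-192/485 - 44*I/485)*sin(1/2 - 2*I/3)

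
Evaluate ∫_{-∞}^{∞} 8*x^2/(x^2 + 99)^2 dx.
Let f(z) = 8*z^2/(z^2 + 99)^2. The denominator has no real zeros and deg Q - deg P = 2 ≥ 2, so the integral of f over the upper semicircle |z| = R tends to 0 as R → ∞. Closing the contour in the upper half-plane,
  ∫_{-∞}^{∞} f(x) dx = 2πi · Σ Res(f, z_k)  over the poles with Im z_k > 0.

Zeros of the denominator: z^2 + 99 = 0 gives z = ±3*sqrt(11)*I.
Upper half-plane: z = 3*sqrt(11)*I (a pole of order 2).

Write f(z) = g(z)/(z - 3*sqrt(11)*I)^2 with g(z) = 8*z^2/(z + 3*sqrt(11)*I)^2. For a double pole, Res(f, z₀) = g'(z₀):
  g'(z) = 48*sqrt(11)*I*z/(z + 3*sqrt(11)*I)^3
  Res(f, 3*sqrt(11)*I) = g'(3*sqrt(11)*I) = -2*sqrt(11)*I/33

∫_{-∞}^{∞} f(x) dx = 2πi · (-2*sqrt(11)*I/33) = 4*sqrt(11)*pi/33

Final answer: 4*sqrt(11)*pi/33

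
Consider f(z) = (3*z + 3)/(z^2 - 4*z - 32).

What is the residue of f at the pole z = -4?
Write f(z) = P(z)/Q(z) with P(z) = 3*z + 3 and Q(z) = z^2 - 4*z - 32.
The denominator factors as Q(z) = (z - 8)*(z + 4), so z = -4 is a simple zero of Q and P is analytic there; z = -4 is therefore a simple pole and
  Res(f, z₀) = P(z₀)/Q'(z₀).

Q'(z) = 2*z - 4, so Q'(-4) = -12.
P(-4) = -9.

Res(f, -4) = (-9)/(-12) = 3/4

Final answer: 3/4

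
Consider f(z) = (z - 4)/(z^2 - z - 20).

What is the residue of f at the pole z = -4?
Write f(z) = P(z)/Q(z) with P(z) = z - 4 and Q(z) = z^2 - z - 20.
The denominator factors as Q(z) = (z + 4)*(z - 5), so z = -4 is a simple zero of Q and P is analytic there; z = -4 is therefore a simple pole and
  Res(f, z₀) = P(z₀)/Q'(z₀).

Q'(z) = 2*z - 1, so Q'(-4) = -9.
P(-4) = -8.

Res(f, -4) = (-8)/(-9) = 8/9

Final answer: 8/9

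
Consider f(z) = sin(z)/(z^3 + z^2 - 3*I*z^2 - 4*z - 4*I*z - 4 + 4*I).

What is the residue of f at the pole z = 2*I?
Write f(z) = P(z)/Q(z) with P(z) = sin(z) and Q(z) = z^3 + z^2 - 3*I*z^2 - 4*z - 4*I*z - 4 + 4*I.
The denominator factors as Q(z) = (z + 2)*(z - 1 - I)*(z - 2*I), so z = 2*I is a simple zero of Q and P is analytic there; z = 2*I is therefore a simple pole and
  Res(f, z₀) = P(z₀)/Q'(z₀).

Q'(z) = 3*z^2 + 2*z - 6*I*z - 4 - 4*I, so Q'(2*I) = -4.
P(2*I) = I*sinh(2).

Res(f, 2*I) = (I*sinh(2))/(-4) = -I*sinh(2)/4

Final answer: -I*sinh(2)/4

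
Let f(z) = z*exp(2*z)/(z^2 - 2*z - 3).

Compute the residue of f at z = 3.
Write f(z) = P(z)/Q(z) with P(z) = z*exp(2*z) and Q(z) = z^2 - 2*z - 3.
The denominator factors as Q(z) = (z - 3)*(z + 1), so z = 3 is a simple zero of Q and P is analytic there; z = 3 is therefore a simple pole and
  Res(f, z₀) = P(z₀)/Q'(z₀).

Q'(z) = 2*z - 2, so Q'(3) = 4.
P(3) = 3*exp(6).

Res(f, 3) = (3*exp(6))/(4) = 3*exp(6)/4

Final answer: 3*exp(6)/4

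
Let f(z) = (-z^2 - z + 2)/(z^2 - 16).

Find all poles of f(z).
{-4, 4}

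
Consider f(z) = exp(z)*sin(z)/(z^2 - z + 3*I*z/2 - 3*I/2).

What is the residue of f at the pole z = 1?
exp(1)*(4/13 - 6*I/13)*sin(1)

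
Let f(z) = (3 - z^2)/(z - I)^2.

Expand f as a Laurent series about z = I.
Put w = z - (I), i.e. z = w + I. The denominator is w^2, so it suffices to rewrite the numerator in powers of w.

P(z) = 3 - z^2
P(w + I) = 4 - 2*I*w - w^2

Dividing each term by w^2:
  f = 4/w^2 - 2*I/w - 1

Substituting back w = z - I:
  f(z) = 4/(z - I)^2 - 2*I/(z - I) - 1

The series is finite because the numerator is a polynomial; the negative powers form the principal part, and the coefficient of 1/(z - I) gives Res(f, I) = -2*I.

Final answer: 4/(z - I)^2 - 2*I/(z - I) - 1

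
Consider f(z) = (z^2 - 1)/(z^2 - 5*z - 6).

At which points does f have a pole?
{6}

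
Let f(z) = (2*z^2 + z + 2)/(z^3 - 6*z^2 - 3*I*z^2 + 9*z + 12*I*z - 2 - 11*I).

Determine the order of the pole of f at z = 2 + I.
Factor the denominator:
  z^3 - 6*z^2 - 3*I*z^2 + 9*z + 12*I*z - 2 - 11*I = (z - 2 - I)^3

The numerator P(z) = 2*z^2 + z + 2 has P(2 + I) = 10 + 9*I ≠ 0, so no factor of (z - 2 - I) cancels.
Near z = 2 + I we can therefore write f(z) = g(z)/(z - 2 - I)^3 with g analytic at 2 + I and g(2 + I) ≠ 0 (g is just the numerator).

Hence z = 2 + I is a pole of order 3.

Final answer: 3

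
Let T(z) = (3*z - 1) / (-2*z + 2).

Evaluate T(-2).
-7/6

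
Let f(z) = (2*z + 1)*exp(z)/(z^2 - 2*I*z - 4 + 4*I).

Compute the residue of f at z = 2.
Write f(z) = P(z)/Q(z) with P(z) = (2*z + 1)*exp(z) and Q(z) = z^2 - 2*I*z - 4 + 4*I.
The denominator factors as Q(z) = (z + 2 - 2*I)*(z - 2), so z = 2 is a simple zero of Q and P is analytic there; z = 2 is therefore a simple pole and
  Res(f, z₀) = P(z₀)/Q'(z₀).

Q'(z) = 2*z - 2*I, so Q'(2) = 4 - 2*I.
P(2) = 5*exp(2).

Res(f, 2) = (5*exp(2))/(4 - 2*I) = (1 + I/2)*exp(2)

Final answer: (1 + I/2)*exp(2)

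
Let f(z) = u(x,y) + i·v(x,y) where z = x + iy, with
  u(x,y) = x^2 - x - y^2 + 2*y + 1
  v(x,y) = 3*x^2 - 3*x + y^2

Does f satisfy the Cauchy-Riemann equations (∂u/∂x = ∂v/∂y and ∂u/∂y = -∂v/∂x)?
∂u/∂x = 2*x - 1
∂v/∂y = 2*y
∂u/∂y = 2 - 2*y
∂v/∂x = 6*x - 3
∂u/∂x ≠ ∂v/∂y and ∂u/∂y ≠ -∂v/∂x; the Cauchy-Riemann equations are not satisfied, so f is not analytic.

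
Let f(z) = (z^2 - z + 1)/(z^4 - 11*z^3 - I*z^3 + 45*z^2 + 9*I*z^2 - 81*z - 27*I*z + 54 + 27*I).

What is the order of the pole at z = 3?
3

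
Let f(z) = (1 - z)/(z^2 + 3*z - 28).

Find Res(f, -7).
Write f(z) = P(z)/Q(z) with P(z) = 1 - z and Q(z) = z^2 + 3*z - 28.
The denominator factors as Q(z) = (z + 7)*(z - 4), so z = -7 is a simple zero of Q and P is analytic there; z = -7 is therefore a simple pole and
  Res(f, z₀) = P(z₀)/Q'(z₀).

Q'(z) = 2*z + 3, so Q'(-7) = -11.
P(-7) = 8.

Res(f, -7) = (8)/(-11) = -8/11

Final answer: -8/11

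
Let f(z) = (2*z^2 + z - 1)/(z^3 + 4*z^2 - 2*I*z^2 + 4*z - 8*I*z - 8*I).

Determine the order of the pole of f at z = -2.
Factor the denominator:
  z^3 + 4*z^2 - 2*I*z^2 + 4*z - 8*I*z - 8*I = (z + 2)^2*(z - 2*I)

The numerator P(z) = 2*z^2 + z - 1 has P(-2) = 5 ≠ 0, so no factor of (z + 2) cancels.
Near z = -2 we can therefore write f(z) = g(z)/(z + 2)^2 with g analytic at -2 and g(-2) ≠ 0 (g is the numerator divided by the remaining denominator factors).

Hence z = -2 is a pole of order 2.

Final answer: 2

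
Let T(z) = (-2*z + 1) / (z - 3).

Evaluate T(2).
Substitute z = 2:
  numerator:   -2*(2) + 1 = -3
  denominator: (2) - 3 = -1
T(2) = (-3)/(-1) = 3

Final answer: 3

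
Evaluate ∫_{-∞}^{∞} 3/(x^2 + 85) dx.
3*sqrt(85)*pi/85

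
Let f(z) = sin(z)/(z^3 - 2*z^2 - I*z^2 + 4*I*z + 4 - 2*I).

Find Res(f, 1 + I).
(-1/10 - I/5)*sin(1 + I)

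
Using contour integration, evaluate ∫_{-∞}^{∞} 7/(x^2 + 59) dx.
7*sqrt(59)*pi/59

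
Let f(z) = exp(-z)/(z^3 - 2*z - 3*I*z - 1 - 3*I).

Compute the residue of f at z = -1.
Write f(z) = P(z)/Q(z) with P(z) = exp(-z) and Q(z) = z^3 - 2*z - 3*I*z - 1 - 3*I.
The denominator factors as Q(z) = (z + 1)*(z - 2 - I)*(z + 1 + I), so z = -1 is a simple zero of Q and P is analytic there; z = -1 is therefore a simple pole and
  Res(f, z₀) = P(z₀)/Q'(z₀).

Q'(z) = 3*z^2 - 2 - 3*I, so Q'(-1) = 1 - 3*I.
P(-1) = exp(1).

Res(f, -1) = (exp(1))/(1 - 3*I) = exp(1)*(1/10 + 3*I/10)

Final answer: exp(1)*(1/10 + 3*I/10)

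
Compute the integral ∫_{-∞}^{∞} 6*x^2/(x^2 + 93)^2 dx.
Let f(z) = 6*z^2/(z^2 + 93)^2. The denominator has no real zeros and deg Q - deg P = 2 ≥ 2, so the integral of f over the upper semicircle |z| = R tends to 0 as R → ∞. Closing the contour in the upper half-plane,
  ∫_{-∞}^{∞} f(x) dx = 2πi · Σ Res(f, z_k)  over the poles with Im z_k > 0.

Zeros of the denominator: z^2 + 93 = 0 gives z = ±sqrt(93)*I.
Upper half-plane: z = sqrt(93)*I (a pole of order 2).

Write f(z) = g(z)/(z - sqrt(93)*I)^2 with g(z) = 6*z^2/(z + sqrt(93)*I)^2. For a double pole, Res(f, z₀) = g'(z₀):
  g'(z) = 12*sqrt(93)*I*z/(z + sqrt(93)*I)^3
  Res(f, sqrt(93)*I) = g'(sqrt(93)*I) = -sqrt(93)*I/62

∫_{-∞}^{∞} f(x) dx = 2πi · (-sqrt(93)*I/62) = sqrt(93)*pi/31

Final answer: sqrt(93)*pi/31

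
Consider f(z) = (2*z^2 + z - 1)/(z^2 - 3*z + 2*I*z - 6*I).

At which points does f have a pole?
The singularities of f are the zeros of the denominator. Factoring,
  z^2 - 3*z + 2*I*z - 6*I = (z - 3)*(z + 2*I)
so the candidates are z = 3, z = -2*I.

Check the numerator P(z) = 2*z^2 + z - 1 at each one:
  P(3) = 20 ≠ 0, so z = 3 is a (simple) pole.
  P(-2*I) = -9 - 2*I ≠ 0, so z = -2*I is a (simple) pole.

Poles of f: {-2*I, 3}

Final answer: {-2*I, 3}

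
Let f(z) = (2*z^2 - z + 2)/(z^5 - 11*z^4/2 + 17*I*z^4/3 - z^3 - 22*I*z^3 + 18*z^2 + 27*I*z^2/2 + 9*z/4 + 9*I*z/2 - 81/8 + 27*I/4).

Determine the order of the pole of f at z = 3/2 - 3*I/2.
Factor the denominator:
  z^5 - 11*z^4/2 + 17*I*z^4/3 - z^3 - 22*I*z^3 + 18*z^2 + 27*I*z^2/2 + 9*z/4 + 9*I*z/2 - 81/8 + 27*I/4 = (z - 3/2 + 3*I/2)^4*(z + 1/2 - I/3)

The numerator P(z) = 2*z^2 - z + 2 has P(3/2 - 3*I/2) = 1/2 - 15*I/2 ≠ 0, so no factor of (z - 3/2 + 3*I/2) cancels.
Near z = 3/2 - 3*I/2 we can therefore write f(z) = g(z)/(z - 3/2 + 3*I/2)^4 with g analytic at 3/2 - 3*I/2 and g(3/2 - 3*I/2) ≠ 0 (g is the numerator divided by the remaining denominator factors).

Hence z = 3/2 - 3*I/2 is a pole of order 4.

Final answer: 4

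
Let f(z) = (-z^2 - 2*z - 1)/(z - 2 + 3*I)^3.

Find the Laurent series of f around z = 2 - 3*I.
Put w = z - (2 - 3*I), i.e. z = w + 2 - 3*I. The denominator is w^3, so it suffices to rewrite the numerator in powers of w.

P(z) = -z^2 - 2*z - 1
P(w + 2 - 3*I) = 18*I + (-6 + 6*I)*w - w^2

Dividing each term by w^3:
  f = 18*I/w^3 + (-6 + 6*I)/w^2 - 1/w

Substituting back w = z - 2 + 3*I:
  f(z) = 18*I/(z - 2 + 3*I)^3 + (-6 + 6*I)/(z - 2 + 3*I)^2 - 1/(z - 2 + 3*I)

The series is finite because the numerator is a polynomial; the negative powers form the principal part, and the coefficient of 1/(z - 2 + 3*I) gives Res(f, 2 - 3*I) = -1.

Final answer: 18*I/(z - 2 + 3*I)^3 + (-6 + 6*I)/(z - 2 + 3*I)^2 - 1/(z - 2 + 3*I)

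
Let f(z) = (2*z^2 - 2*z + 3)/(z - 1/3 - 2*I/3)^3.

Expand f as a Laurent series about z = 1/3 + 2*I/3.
Put w = z - (1/3 + 2*I/3), i.e. z = w + 1/3 + 2*I/3. The denominator is w^3, so it suffices to rewrite the numerator in powers of w.

P(z) = 2*z^2 - 2*z + 3
P(w + 1/3 + 2*I/3) = 5/3 - 4*I/9 + (-2/3 + 8*I/3)*w + 2*w^2

Dividing each term by w^3:
  f = (5/3 - 4*I/9)/w^3 + (-2/3 + 8*I/3)/w^2 + 2/w

Substituting back w = z - 1/3 - 2*I/3:
  f(z) = (5/3 - 4*I/9)/(z - 1/3 - 2*I/3)^3 + (-2/3 + 8*I/3)/(z - 1/3 - 2*I/3)^2 + 2/(z - 1/3 - 2*I/3)

The series is finite because the numerator is a polynomial; the negative powers form the principal part, and the coefficient of 1/(z - 1/3 - 2*I/3) gives Res(f, 1/3 + 2*I/3) = 2.

Final answer: (5/3 - 4*I/9)/(z - 1/3 - 2*I/3)^3 + (-2/3 + 8*I/3)/(z - 1/3 - 2*I/3)^2 + 2/(z - 1/3 - 2*I/3)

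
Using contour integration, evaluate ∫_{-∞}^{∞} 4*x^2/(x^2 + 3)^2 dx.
2*sqrt(3)*pi/3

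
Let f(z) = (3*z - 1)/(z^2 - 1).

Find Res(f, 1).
Write f(z) = P(z)/Q(z) with P(z) = 3*z - 1 and Q(z) = z^2 - 1.
The denominator factors as Q(z) = (z + 1)*(z - 1), so z = 1 is a simple zero of Q and P is analytic there; z = 1 is therefore a simple pole and
  Res(f, z₀) = P(z₀)/Q'(z₀).

Q'(z) = 2*z, so Q'(1) = 2.
P(1) = 2.

Res(f, 1) = (2)/(2) = 1

Final answer: 1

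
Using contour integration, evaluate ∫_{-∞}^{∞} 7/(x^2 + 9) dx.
7*pi/3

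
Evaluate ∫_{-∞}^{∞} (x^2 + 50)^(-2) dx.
Let f(z) = (z^2 + 50)^(-2). The denominator has no real zeros and deg Q - deg P = 4 ≥ 2, so the integral of f over the upper semicircle |z| = R tends to 0 as R → ∞. Closing the contour in the upper half-plane,
  ∫_{-∞}^{∞} f(x) dx = 2πi · Σ Res(f, z_k)  over the poles with Im z_k > 0.

Zeros of the denominator: z^2 + 50 = 0 gives z = ±5*sqrt(2)*I.
Upper half-plane: z = 5*sqrt(2)*I (a pole of order 2).

Write f(z) = g(z)/(z - 5*sqrt(2)*I)^2 with g(z) = (z + 5*sqrt(2)*I)^(-2). For a double pole, Res(f, z₀) = g'(z₀):
  g'(z) = -2/(z + 5*sqrt(2)*I)^3
  Res(f, 5*sqrt(2)*I) = g'(5*sqrt(2)*I) = -sqrt(2)*I/2000

∫_{-∞}^{∞} f(x) dx = 2πi · (-sqrt(2)*I/2000) = sqrt(2)*pi/1000

Final answer: sqrt(2)*pi/1000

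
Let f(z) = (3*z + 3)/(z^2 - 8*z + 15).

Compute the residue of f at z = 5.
9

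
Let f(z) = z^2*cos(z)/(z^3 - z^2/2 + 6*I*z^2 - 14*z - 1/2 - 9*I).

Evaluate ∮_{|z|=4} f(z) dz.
By the residue theorem, ∮_C f(z) dz = 2πi · (sum of the residues of f at the poles inside |z| = 4).

The denominator factors as (z + I)*(z - 2 + 3*I)*(z + 3/2 + 2*I), so the singularities of f are simple poles at z = -I, z = 2 - 3*I, z = -3/2 - 2*I.
  |-I|² = 1 < 16 = 4², so this pole is inside the contour.
  |2 - 3*I|² = 13 < 16 = 4², so this pole is inside the contour.
  |-3/2 - 2*I|² = 25/4 < 16 = 4², so this pole is inside the contour.

With P(z) = z^2*cos(z) and Q(z) = z^3 - z^2/2 + 6*I*z^2 - 14*z - 1/2 - 9*I, each pole is simple, so Res(f, z₀) = P(z₀)/Q'(z₀) with Q'(z) = 3*z^2 - z + 12*I*z - 14.
  Res(f, -I) = P(-I)/Q'(-I) = (-cosh(1))/(-5 + I) = (5/26 + I/26)*cosh(1)
  Res(f, 2 - 3*I) = P(2 - 3*I)/Q'(2 - 3*I) = ((-5 - 12*I)*cos(2 - 3*I))/(5 - 9*I) = (83/106 - 105*I/106)*cos(2 - 3*I)
  Res(f, -3/2 - 2*I) = P(-3/2 - 2*I)/Q'(-3/2 - 2*I) = ((-7/4 + 6*I)*cos(3/2 + 2*I))/(25/4 + 2*I) = (17/689 + 656*I/689)*cos(3/2 + 2*I)

Sum of residues inside C: (5/26 + I/26)*cosh(1) + (17/689 + 656*I/689)*cos(3/2 + 2*I) + (83/106 - 105*I/106)*cos(2 - 3*I)
∮_C f(z) dz = 2πi · ((5/26 + I/26)*cosh(1) + (17/689 + 656*I/689)*cos(3/2 + 2*I) + (83/106 - 105*I/106)*cos(2 - 3*I)) = pi*(-1/13 + 5*I/13)*cosh(1) + pi*(-1312/689 + 34*I/689)*cos(3/2 + 2*I) + pi*(105/53 + 83*I/53)*cos(2 - 3*I)

Final answer: pi*(-1/13 + 5*I/13)*cosh(1) + pi*(-1312/689 + 34*I/689)*cos(3/2 + 2*I) + pi*(105/53 + 83*I/53)*cos(2 - 3*I)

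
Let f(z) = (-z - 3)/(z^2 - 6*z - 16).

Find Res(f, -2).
Write f(z) = P(z)/Q(z) with P(z) = -z - 3 and Q(z) = z^2 - 6*z - 16.
The denominator factors as Q(z) = (z + 2)*(z - 8), so z = -2 is a simple zero of Q and P is analytic there; z = -2 is therefore a simple pole and
  Res(f, z₀) = P(z₀)/Q'(z₀).

Q'(z) = 2*z - 6, so Q'(-2) = -10.
P(-2) = -1.

Res(f, -2) = (-1)/(-10) = 1/10

Final answer: 1/10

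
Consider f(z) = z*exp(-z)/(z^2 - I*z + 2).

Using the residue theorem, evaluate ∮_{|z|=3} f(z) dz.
4*I*pi*exp(-2*I)/3 + 2*I*pi*exp(I)/3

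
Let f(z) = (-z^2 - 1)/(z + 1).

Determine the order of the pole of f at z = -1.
Factor the denominator:
  z + 1 = (z + 1)

The numerator P(z) = -z^2 - 1 has P(-1) = -2 ≠ 0, so no factor of (z + 1) cancels.
Near z = -1 we can therefore write f(z) = g(z)/(z + 1) with g analytic at -1 and g(-1) ≠ 0 (g is just the numerator).

Hence z = -1 is a pole of order 1.

Final answer: 1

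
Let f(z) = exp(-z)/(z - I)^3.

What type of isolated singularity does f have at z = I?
Write f(z) = g(z)/(z - I)^3 with g(z) = exp(-z).
g is entire and g(I) = exp(-I) ≠ 0, so no factor of (z - I) cancels: the Laurent expansion of f about z = I starts at the power -3, i.e. lim_{z→z₀} (z - z₀)^3 f(z) = exp(-I) is finite and nonzero.
So z = I is a pole of order 3.

Final answer: pole of order 3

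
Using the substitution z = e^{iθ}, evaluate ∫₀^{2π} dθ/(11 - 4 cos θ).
Call the integral J. The integrand is 2π-periodic and we integrate over a full period, so shifting θ does not change the value (θ → θ + π flips the sign of the trig term). Hence
  J = ∫₀^{2π} dθ/(11 + 4 cos θ).
Put z = e^{iθ}: then cos θ = (z + 1/z)/2, dθ = dz/(iz), and z runs once counterclockwise around |z| = 1:
  J = ∮_{|z|=1} 1/(11 + 4*(z + 1/z)/2) · dz/(iz) = (2/i) ∮_{|z|=1} dz/(4*z^2 + 22*z + 4).
The roots of 4*z^2 + 22*z + 4 are z = (-11 ± sqrt(11^2 - 4^2))/4, with sqrt(105) = sqrt(105); their product is 1, so only z₊ = -11/4 + sqrt(105)/4 lies inside the unit circle (z₋ = -11/4 - sqrt(105)/4 lies outside).
z₊ is a simple zero of q(z) = 4*z^2 + 22*z + 4, so Res(1/q, z₊) = 1/q'(z₊) with q'(z) = 8*z + 22; and q'(z₊) = 4*(z₊ - z₋) = 2*sqrt(105).
Therefore J = (2/i) · 2πi · 1/(2*sqrt(105)) = 2*pi/(sqrt(105)) = 2*sqrt(105)*pi/105

Final answer: 2*sqrt(105)*pi/105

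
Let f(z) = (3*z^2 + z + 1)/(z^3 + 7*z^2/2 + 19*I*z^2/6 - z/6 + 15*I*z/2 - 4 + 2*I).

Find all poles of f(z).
The singularities of f are the zeros of the denominator. Factoring,
  z^3 + 7*z^2/2 + 19*I*z^2/6 - z/6 + 15*I*z/2 - 4 + 2*I = (z + I)*(z + 2 + 2*I/3)*(z + 3/2 + 3*I/2)
so the candidates are z = -I, z = -2 - 2*I/3, z = -3/2 - 3*I/2.

Check the numerator P(z) = 3*z^2 + z + 1 at each one:
  P(-I) = -2 - I ≠ 0, so z = -I is a (simple) pole.
  P(-2 - 2*I/3) = 29/3 + 22*I/3 ≠ 0, so z = -2 - 2*I/3 is a (simple) pole.
  P(-3/2 - 3*I/2) = -1/2 + 12*I ≠ 0, so z = -3/2 - 3*I/2 is a (simple) pole.

Poles of f: {-2 - 2*I/3, -3/2 - 3*I/2, -I}

Final answer: {-2 - 2*I/3, -3/2 - 3*I/2, -I}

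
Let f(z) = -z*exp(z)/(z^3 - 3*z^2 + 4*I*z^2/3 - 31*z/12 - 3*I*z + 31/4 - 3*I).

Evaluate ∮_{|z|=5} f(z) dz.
By the residue theorem, ∮_C f(z) dz = 2πi · (sum of the residues of f at the poles inside |z| = 5).

The denominator factors as (z - 3/2 + I)*(z + 3/2 + I/3)*(z - 3), so the singularities of f are simple poles at z = 3/2 - I, z = -3/2 - I/3, z = 3.
  |3/2 - I|² = 13/4 < 25 = 5², so this pole is inside the contour.
  |-3/2 - I/3|² = 85/36 < 25 = 5², so this pole is inside the contour.
  |3|² = 9 < 25 = 5², so this pole is inside the contour.

With P(z) = -z*exp(z) and Q(z) = z^3 - 3*z^2 + 4*I*z^2/3 - 31*z/12 - 3*I*z + 31/4 - 3*I, each pole is simple, so Res(f, z₀) = P(z₀)/Q'(z₀) with Q'(z) = 3*z^2 - 6*z + 8*I*z/3 - 31/12 - 3*I.
  Res(f, 3/2 - I) = P(3/2 - I)/Q'(3/2 - I) = ((-3/2 + I)*exp(3/2 - I))/(-31/6 - 2*I) = (207/1105 - 294*I/1105)*exp(3/2 - I)
  Res(f, -3/2 - I/3) = P(-3/2 - I/3)/Q'(-3/2 - I/3) = ((3/2 + I/3)*exp(-3/2 - I/3))/(247/18 - 2*I) = (6453/62305 + 2454*I/62305)*exp(-3/2 - I/3)
  Res(f, 3) = P(3)/Q'(3) = (-3*exp(3))/(77/12 + 5*I) = (-2772/9529 + 2160*I/9529)*exp(3)

Sum of residues inside C: (207/1105 - 294*I/1105)*exp(3/2 - I) + (6453/62305 + 2454*I/62305)*exp(-3/2 - I/3) + (-2772/9529 + 2160*I/9529)*exp(3)
∮_C f(z) dz = 2πi · ((207/1105 - 294*I/1105)*exp(3/2 - I) + (6453/62305 + 2454*I/62305)*exp(-3/2 - I/3) + (-2772/9529 + 2160*I/9529)*exp(3)) = pi*(-4320/9529 - 5544*I/9529)*exp(3) + pi*(588/1105 + 414*I/1105)*exp(3/2 - I) + pi*(-4908/62305 + 12906*I/62305)*exp(-3/2 - I/3)

Final answer: pi*(-4320/9529 - 5544*I/9529)*exp(3) + pi*(588/1105 + 414*I/1105)*exp(3/2 - I) + pi*(-4908/62305 + 12906*I/62305)*exp(-3/2 - I/3)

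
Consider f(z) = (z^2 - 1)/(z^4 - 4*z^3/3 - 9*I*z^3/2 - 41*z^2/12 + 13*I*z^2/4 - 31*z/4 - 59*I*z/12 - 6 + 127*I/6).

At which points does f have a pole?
The singularities of f are the zeros of the denominator. Factoring,
  z^4 - 4*z^3/3 - 9*I*z^3/2 - 41*z^2/12 + 13*I*z^2/4 - 31*z/4 - 59*I*z/12 - 6 + 127*I/6 = (z - 1/3 - 3*I)*(z + 1/2 - 2*I)*(z - 2 - I)*(z + 1/2 + 3*I/2)
so the candidates are z = 1/3 + 3*I, z = -1/2 + 2*I, z = 2 + I, z = -1/2 - 3*I/2.

Check the numerator P(z) = z^2 - 1 at each one:
  P(1/3 + 3*I) = -89/9 + 2*I ≠ 0, so z = 1/3 + 3*I is a (simple) pole.
  P(-1/2 + 2*I) = -19/4 - 2*I ≠ 0, so z = -1/2 + 2*I is a (simple) pole.
  P(2 + I) = 2 + 4*I ≠ 0, so z = 2 + I is a (simple) pole.
  P(-1/2 - 3*I/2) = -3 + 3*I/2 ≠ 0, so z = -1/2 - 3*I/2 is a (simple) pole.

Poles of f: {-1/2 - 3*I/2, -1/2 + 2*I, 1/3 + 3*I, 2 + I}

Final answer: {-1/2 - 3*I/2, -1/2 + 2*I, 1/3 + 3*I, 2 + I}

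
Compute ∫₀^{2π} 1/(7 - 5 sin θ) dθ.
Call the integral J. The integrand is 2π-periodic and we integrate over a full period, so shifting θ does not change the value (θ → θ + π/2 turns sin θ into cos θ; θ → θ + π flips the sign of the trig term). Hence
  J = ∫₀^{2π} dθ/(7 + 5 cos θ).
Put z = e^{iθ}: then cos θ = (z + 1/z)/2, dθ = dz/(iz), and z runs once counterclockwise around |z| = 1:
  J = ∮_{|z|=1} 1/(7 + 5*(z + 1/z)/2) · dz/(iz) = (2/i) ∮_{|z|=1} dz/(5*z^2 + 14*z + 5).
The roots of 5*z^2 + 14*z + 5 are z = (-7 ± sqrt(7^2 - 5^2))/5, with sqrt(24) = 2*sqrt(6); their product is 1, so only z₊ = -7/5 + 2*sqrt(6)/5 lies inside the unit circle (z₋ = -7/5 - 2*sqrt(6)/5 lies outside).
z₊ is a simple zero of q(z) = 5*z^2 + 14*z + 5, so Res(1/q, z₊) = 1/q'(z₊) with q'(z) = 10*z + 14; and q'(z₊) = 5*(z₊ - z₋) = 4*sqrt(6).
Therefore J = (2/i) · 2πi · 1/(4*sqrt(6)) = 2*pi/(2*sqrt(6)) = sqrt(6)*pi/6

Final answer: sqrt(6)*pi/6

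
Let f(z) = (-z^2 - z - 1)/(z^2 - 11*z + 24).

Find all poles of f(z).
The singularities of f are the zeros of the denominator. Factoring,
  z^2 - 11*z + 24 = (z - 3)*(z - 8)
so the candidates are z = 3, z = 8.

Check the numerator P(z) = -z^2 - z - 1 at each one:
  P(3) = -13 ≠ 0, so z = 3 is a (simple) pole.
  P(8) = -73 ≠ 0, so z = 8 is a (simple) pole.

Poles of f: {3, 8}

Final answer: {3, 8}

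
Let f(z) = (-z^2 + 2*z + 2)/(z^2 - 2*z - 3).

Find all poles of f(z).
{-1, 3}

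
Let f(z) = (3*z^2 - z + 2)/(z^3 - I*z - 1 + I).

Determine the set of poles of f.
The singularities of f are the zeros of the denominator. Factoring,
  z^3 - I*z - 1 + I = (z - I)*(z - 1)*(z + 1 + I)
so the candidates are z = I, z = 1, z = -1 - I.

Check the numerator P(z) = 3*z^2 - z + 2 at each one:
  P(I) = -1 - I ≠ 0, so z = I is a (simple) pole.
  P(1) = 4 ≠ 0, so z = 1 is a (simple) pole.
  P(-1 - I) = 3 + 7*I ≠ 0, so z = -1 - I is a (simple) pole.

Poles of f: {-1 - I, I, 1}

Final answer: {-1 - I, I, 1}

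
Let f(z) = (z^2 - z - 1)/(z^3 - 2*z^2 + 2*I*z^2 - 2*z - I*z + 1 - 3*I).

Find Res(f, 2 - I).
3/10 - 9*I/10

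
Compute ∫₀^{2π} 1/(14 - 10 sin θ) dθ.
sqrt(6)*pi/12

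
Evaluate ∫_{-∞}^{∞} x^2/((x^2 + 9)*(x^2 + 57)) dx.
Let f(z) = z^2/((z^2 + 9)*(z^2 + 57)). The denominator has no real zeros and deg Q - deg P = 2 ≥ 2, so the integral of f over the upper semicircle |z| = R tends to 0 as R → ∞. Closing the contour in the upper half-plane,
  ∫_{-∞}^{∞} f(x) dx = 2πi · Σ Res(f, z_k)  over the poles with Im z_k > 0.

Zeros of the denominator: z^2 + 9 = 0 gives z = ±3*I; z^2 + 57 = 0 gives z = ±sqrt(57)*I.
Upper half-plane: z = 3*I, z = sqrt(57)*I (simple).

Each pole is a simple zero of Q(z) = z^4 + 66*z^2 + 513, so Res(f, z₀) = P(z₀)/Q'(z₀) with P(z) = z^2, Q'(z) = 4*z^3 + 132*z:
  Res(f, 3*I) = (-9)/(288*I) = I/32
  Res(f, sqrt(57)*I) = (-57)/(-96*sqrt(57)*I) = -sqrt(57)*I/96

Sum of residues: I*(3 - sqrt(57))/96
∫_{-∞}^{∞} f(x) dx = 2πi · (I*(3 - sqrt(57))/96) = pi*(-3 + sqrt(57))/48

Final answer: pi*(-3 + sqrt(57))/48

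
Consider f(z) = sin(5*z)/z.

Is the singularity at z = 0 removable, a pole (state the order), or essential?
removable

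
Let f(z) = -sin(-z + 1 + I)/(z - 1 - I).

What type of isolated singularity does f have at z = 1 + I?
Let u = z - 1 - I. The argument of sin is -z + 1 + I = -u, so
  f = -sin(-u)/u = -((-u) - (-u)^3/6 + ...)/u = 1 - (1/6)*u^2 + ...
The Laurent expansion about u = 0 has no negative powers; equivalently lim_{z→1 + I} f(z) = 1 exists and is finite.
So the singularity is removable.

Final answer: removable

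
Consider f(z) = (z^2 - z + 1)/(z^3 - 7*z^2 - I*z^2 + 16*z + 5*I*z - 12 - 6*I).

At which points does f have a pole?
The singularities of f are the zeros of the denominator. Factoring,
  z^3 - 7*z^2 - I*z^2 + 16*z + 5*I*z - 12 - 6*I = (z - 2)*(z - 2 - I)*(z - 3)
so the candidates are z = 2, z = 2 + I, z = 3.

Check the numerator P(z) = z^2 - z + 1 at each one:
  P(2) = 3 ≠ 0, so z = 2 is a (simple) pole.
  P(2 + I) = 2 + 3*I ≠ 0, so z = 2 + I is a (simple) pole.
  P(3) = 7 ≠ 0, so z = 3 is a (simple) pole.

Poles of f: {2, 2 + I, 3}

Final answer: {2, 2 + I, 3}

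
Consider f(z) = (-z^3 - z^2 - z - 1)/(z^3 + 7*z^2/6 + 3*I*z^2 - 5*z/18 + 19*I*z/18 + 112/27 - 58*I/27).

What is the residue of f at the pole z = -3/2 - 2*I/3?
Write f(z) = P(z)/Q(z) with P(z) = -z^3 - z^2 - z - 1 and Q(z) = z^3 + 7*z^2/6 + 3*I*z^2 - 5*z/18 + 19*I*z/18 + 112/27 - 58*I/27.
The denominator factors as Q(z) = (z - 2/3 - 2*I/3)*(z + 3/2 + 2*I/3)*(z + 1/3 + 3*I), so z = -3/2 - 2*I/3 is a simple zero of Q and P is analytic there; z = -3/2 - 2*I/3 is therefore a simple pole and
  Res(f, z₀) = P(z₀)/Q'(z₀).

Q'(z) = 3*z^2 + 7*z/3 + 6*I*z - 5/18 + 19*I/18, so Q'(-3/2 - 2*I/3) = 203/36 - 7*I/2.
P(-3/2 - 2*I/3) = 5/72 + 155*I/54.

Res(f, -3/2 - 2*I/3) = (5/72 + 155*I/54)/(203/36 - 7*I/2) = -715/3262 + 1825*I/4893

Final answer: -715/3262 + 1825*I/4893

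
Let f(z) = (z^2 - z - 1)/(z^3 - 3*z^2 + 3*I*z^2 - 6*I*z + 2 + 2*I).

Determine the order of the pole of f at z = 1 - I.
3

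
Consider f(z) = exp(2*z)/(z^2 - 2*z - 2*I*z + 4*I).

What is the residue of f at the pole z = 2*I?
Write f(z) = P(z)/Q(z) with P(z) = exp(2*z) and Q(z) = z^2 - 2*z - 2*I*z + 4*I.
The denominator factors as Q(z) = (z - 2*I)*(z - 2), so z = 2*I is a simple zero of Q and P is analytic there; z = 2*I is therefore a simple pole and
  Res(f, z₀) = P(z₀)/Q'(z₀).

Q'(z) = 2*z - 2 - 2*I, so Q'(2*I) = -2 + 2*I.
P(2*I) = exp(4*I).

Res(f, 2*I) = (exp(4*I))/(-2 + 2*I) = (-1/4 - I/4)*exp(4*I)

Final answer: (-1/4 - I/4)*exp(4*I)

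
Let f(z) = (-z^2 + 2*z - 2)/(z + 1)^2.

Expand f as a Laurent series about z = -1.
-5/(z + 1)^2 + 4/(z + 1) - 1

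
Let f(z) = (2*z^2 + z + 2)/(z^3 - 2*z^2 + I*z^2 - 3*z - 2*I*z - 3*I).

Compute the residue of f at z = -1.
Write f(z) = P(z)/Q(z) with P(z) = 2*z^2 + z + 2 and Q(z) = z^3 - 2*z^2 + I*z^2 - 3*z - 2*I*z - 3*I.
The denominator factors as Q(z) = (z + I)*(z - 3)*(z + 1), so z = -1 is a simple zero of Q and P is analytic there; z = -1 is therefore a simple pole and
  Res(f, z₀) = P(z₀)/Q'(z₀).

Q'(z) = 3*z^2 - 4*z + 2*I*z - 3 - 2*I, so Q'(-1) = 4 - 4*I.
P(-1) = 3.

Res(f, -1) = (3)/(4 - 4*I) = 3/8 + 3*I/8

Final answer: 3/8 + 3*I/8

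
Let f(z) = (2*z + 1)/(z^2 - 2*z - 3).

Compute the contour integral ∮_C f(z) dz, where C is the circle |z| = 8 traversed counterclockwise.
By the residue theorem, ∮_C f(z) dz = 2πi · (sum of the residues of f at the poles inside |z| = 8).

The denominator factors as (z + 1)*(z - 3), so the singularities of f are simple poles at z = -1, z = 3.
  |-1|² = 1 < 64 = 8², so this pole is inside the contour.
  |3|² = 9 < 64 = 8², so this pole is inside the contour.

With P(z) = 2*z + 1 and Q(z) = z^2 - 2*z - 3, each pole is simple, so Res(f, z₀) = P(z₀)/Q'(z₀) with Q'(z) = 2*z - 2.
  Res(f, -1) = P(-1)/Q'(-1) = (-1)/(-4) = 1/4
  Res(f, 3) = P(3)/Q'(3) = (7)/(4) = 7/4

Sum of residues inside C: 2
∮_C f(z) dz = 2πi · (2) = 4*I*pi

Final answer: 4*I*pi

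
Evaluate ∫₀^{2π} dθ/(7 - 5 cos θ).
Call the integral J. The integrand is 2π-periodic and we integrate over a full period, so shifting θ does not change the value (θ → θ + π flips the sign of the trig term). Hence
  J = ∫₀^{2π} dθ/(7 + 5 cos θ).
Put z = e^{iθ}: then cos θ = (z + 1/z)/2, dθ = dz/(iz), and z runs once counterclockwise around |z| = 1:
  J = ∮_{|z|=1} 1/(7 + 5*(z + 1/z)/2) · dz/(iz) = (2/i) ∮_{|z|=1} dz/(5*z^2 + 14*z + 5).
The roots of 5*z^2 + 14*z + 5 are z = (-7 ± sqrt(7^2 - 5^2))/5, with sqrt(24) = 2*sqrt(6); their product is 1, so only z₊ = -7/5 + 2*sqrt(6)/5 lies inside the unit circle (z₋ = -7/5 - 2*sqrt(6)/5 lies outside).
z₊ is a simple zero of q(z) = 5*z^2 + 14*z + 5, so Res(1/q, z₊) = 1/q'(z₊) with q'(z) = 10*z + 14; and q'(z₊) = 5*(z₊ - z₋) = 4*sqrt(6).
Therefore J = (2/i) · 2πi · 1/(4*sqrt(6)) = 2*pi/(2*sqrt(6)) = sqrt(6)*pi/6

Final answer: sqrt(6)*pi/6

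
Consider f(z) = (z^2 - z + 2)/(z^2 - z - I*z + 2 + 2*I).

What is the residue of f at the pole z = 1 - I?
Write f(z) = P(z)/Q(z) with P(z) = z^2 - z + 2 and Q(z) = z^2 - z - I*z + 2 + 2*I.
The denominator factors as Q(z) = (z - 2*I)*(z - 1 + I), so z = 1 - I is a simple zero of Q and P is analytic there; z = 1 - I is therefore a simple pole and
  Res(f, z₀) = P(z₀)/Q'(z₀).

Q'(z) = 2*z - 1 - I, so Q'(1 - I) = 1 - 3*I.
P(1 - I) = 1 - I.

Res(f, 1 - I) = (1 - I)/(1 - 3*I) = 2/5 + I/5

Final answer: 2/5 + I/5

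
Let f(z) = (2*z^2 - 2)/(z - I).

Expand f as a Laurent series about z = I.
-4/(z - I) + 4*I + 2*(z - I)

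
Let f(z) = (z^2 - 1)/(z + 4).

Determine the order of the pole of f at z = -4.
Factor the denominator:
  z + 4 = (z + 4)

The numerator P(z) = z^2 - 1 has P(-4) = 15 ≠ 0, so no factor of (z + 4) cancels.
Near z = -4 we can therefore write f(z) = g(z)/(z + 4) with g analytic at -4 and g(-4) ≠ 0 (g is just the numerator).

Hence z = -4 is a pole of order 1.

Final answer: 1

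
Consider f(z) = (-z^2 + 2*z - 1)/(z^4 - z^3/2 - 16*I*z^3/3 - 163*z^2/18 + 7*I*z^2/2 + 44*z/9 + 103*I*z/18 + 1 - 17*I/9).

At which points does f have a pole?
The singularities of f are the zeros of the denominator. Factoring,
  z^4 - z^3/2 - 16*I*z^3/3 - 163*z^2/18 + 7*I*z^2/2 + 44*z/9 + 103*I*z/18 + 1 - 17*I/9 = (z - I)*(z - 2/3 - 2*I/3)*(z - 1/3 - 2*I/3)*(z + 1/2 - 3*I)
so the candidates are z = I, z = 2/3 + 2*I/3, z = 1/3 + 2*I/3, z = -1/2 + 3*I.

Check the numerator P(z) = -z^2 + 2*z - 1 at each one:
  P(I) = 2*I ≠ 0, so z = I is a (simple) pole.
  P(2/3 + 2*I/3) = 1/3 + 4*I/9 ≠ 0, so z = 2/3 + 2*I/3 is a (simple) pole.
  P(1/3 + 2*I/3) = 8*I/9 ≠ 0, so z = 1/3 + 2*I/3 is a (simple) pole.
  P(-1/2 + 3*I) = 27/4 + 9*I ≠ 0, so z = -1/2 + 3*I is a (simple) pole.

Poles of f: {-1/2 + 3*I, I, 1/3 + 2*I/3, 2/3 + 2*I/3}

Final answer: {-1/2 + 3*I, I, 1/3 + 2*I/3, 2/3 + 2*I/3}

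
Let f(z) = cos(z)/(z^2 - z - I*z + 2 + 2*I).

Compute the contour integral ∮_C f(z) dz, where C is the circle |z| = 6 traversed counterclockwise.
By the residue theorem, ∮_C f(z) dz = 2πi · (sum of the residues of f at the poles inside |z| = 6).

The denominator factors as (z - 1 + I)*(z - 2*I), so the singularities of f are simple poles at z = 1 - I, z = 2*I.
  |1 - I|² = 2 < 36 = 6², so this pole is inside the contour.
  |2*I|² = 4 < 36 = 6², so this pole is inside the contour.

With P(z) = cos(z) and Q(z) = z^2 - z - I*z + 2 + 2*I, each pole is simple, so Res(f, z₀) = P(z₀)/Q'(z₀) with Q'(z) = 2*z - 1 - I.
  Res(f, 1 - I) = P(1 - I)/Q'(1 - I) = (cos(1 - I))/(1 - 3*I) = (1/10 + 3*I/10)*cos(1 - I)
  Res(f, 2*I) = P(2*I)/Q'(2*I) = (cosh(2))/(-1 + 3*I) = (-1/10 - 3*I/10)*cosh(2)

Sum of residues inside C: (-1/10 - 3*I/10)*cosh(2) + (1/10 + 3*I/10)*cos(1 - I)
∮_C f(z) dz = 2πi · ((-1/10 - 3*I/10)*cosh(2) + (1/10 + 3*I/10)*cos(1 - I)) = pi*(3/5 - I/5)*cosh(2) + pi*(-3/5 + I/5)*cos(1 - I)

Final answer: pi*(3/5 - I/5)*cosh(2) + pi*(-3/5 + I/5)*cos(1 - I)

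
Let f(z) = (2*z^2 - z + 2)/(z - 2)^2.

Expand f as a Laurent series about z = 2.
8/(z - 2)^2 + 7/(z - 2) + 2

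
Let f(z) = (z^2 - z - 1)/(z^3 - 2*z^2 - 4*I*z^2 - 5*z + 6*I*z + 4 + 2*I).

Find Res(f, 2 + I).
Write f(z) = P(z)/Q(z) with P(z) = z^2 - z - 1 and Q(z) = z^3 - 2*z^2 - 4*I*z^2 - 5*z + 6*I*z + 4 + 2*I.
The denominator factors as Q(z) = (z - 2*I)*(z - I)*(z - 2 - I), so z = 2 + I is a simple zero of Q and P is analytic there; z = 2 + I is therefore a simple pole and
  Res(f, z₀) = P(z₀)/Q'(z₀).

Q'(z) = 3*z^2 - 4*z - 8*I*z - 5 + 6*I, so Q'(2 + I) = 4 - 2*I.
P(2 + I) = 3*I.

Res(f, 2 + I) = (3*I)/(4 - 2*I) = -3/10 + 3*I/5

Final answer: -3/10 + 3*I/5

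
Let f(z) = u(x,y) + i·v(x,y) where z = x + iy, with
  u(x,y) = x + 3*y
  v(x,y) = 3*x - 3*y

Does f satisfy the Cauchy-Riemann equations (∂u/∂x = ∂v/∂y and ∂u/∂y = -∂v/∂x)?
∂u/∂x = 1
∂v/∂y = -3
∂u/∂y = 3
∂v/∂x = 3
∂u/∂x ≠ ∂v/∂y and ∂u/∂y ≠ -∂v/∂x; the Cauchy-Riemann equations are not satisfied, so f is not analytic.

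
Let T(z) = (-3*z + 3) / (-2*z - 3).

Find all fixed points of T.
T(z) = z means -3*z + 3 = z*(-2*z - 3), i.e.
  -2*z^2 - 3 = 0.
Discriminant: (0)^2 - 4*(-2)*(-3) = -24, so the roots are complex conjugates.
  z = (0 ± I*sqrt(24))/(2*(-2))
Fixed points: {-sqrt(6)*I/2, sqrt(6)*I/2}

Final answer: {-sqrt(6)*I/2, sqrt(6)*I/2}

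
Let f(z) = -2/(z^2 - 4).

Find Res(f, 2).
-1/2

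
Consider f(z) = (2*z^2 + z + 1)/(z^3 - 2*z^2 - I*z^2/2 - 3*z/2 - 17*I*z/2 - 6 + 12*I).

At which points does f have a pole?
The singularities of f are the zeros of the denominator. Factoring,
  z^3 - 2*z^2 - I*z^2/2 - 3*z/2 - 17*I*z/2 - 6 + 12*I = (z - 1 - I)*(z - 3 - 3*I/2)*(z + 2 + 2*I)
so the candidates are z = 1 + I, z = 3 + 3*I/2, z = -2 - 2*I.

Check the numerator P(z) = 2*z^2 + z + 1 at each one:
  P(1 + I) = 2 + 5*I ≠ 0, so z = 1 + I is a (simple) pole.
  P(3 + 3*I/2) = 35/2 + 39*I/2 ≠ 0, so z = 3 + 3*I/2 is a (simple) pole.
  P(-2 - 2*I) = -1 + 14*I ≠ 0, so z = -2 - 2*I is a (simple) pole.

Poles of f: {-2 - 2*I, 1 + I, 3 + 3*I/2}

Final answer: {-2 - 2*I, 1 + I, 3 + 3*I/2}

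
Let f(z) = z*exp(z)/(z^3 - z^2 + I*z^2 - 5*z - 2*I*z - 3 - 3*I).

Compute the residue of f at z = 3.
Write f(z) = P(z)/Q(z) with P(z) = z*exp(z) and Q(z) = z^3 - z^2 + I*z^2 - 5*z - 2*I*z - 3 - 3*I.
The denominator factors as Q(z) = (z + 1)*(z - 3)*(z + 1 + I), so z = 3 is a simple zero of Q and P is analytic there; z = 3 is therefore a simple pole and
  Res(f, z₀) = P(z₀)/Q'(z₀).

Q'(z) = 3*z^2 - 2*z + 2*I*z - 5 - 2*I, so Q'(3) = 16 + 4*I.
P(3) = 3*exp(3).

Res(f, 3) = (3*exp(3))/(16 + 4*I) = (3/17 - 3*I/68)*exp(3)

Final answer: (3/17 - 3*I/68)*exp(3)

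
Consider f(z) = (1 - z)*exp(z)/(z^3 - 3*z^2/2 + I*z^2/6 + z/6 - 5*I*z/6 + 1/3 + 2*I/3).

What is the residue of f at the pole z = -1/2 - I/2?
Write f(z) = P(z)/Q(z) with P(z) = (1 - z)*exp(z) and Q(z) = z^3 - 3*z^2/2 + I*z^2/6 + z/6 - 5*I*z/6 + 1/3 + 2*I/3.
The denominator factors as Q(z) = (z - 1 - I/3)*(z - 1)*(z + 1/2 + I/2), so z = -1/2 - I/2 is a simple zero of Q and P is analytic there; z = -1/2 - I/2 is therefore a simple pole and
  Res(f, z₀) = P(z₀)/Q'(z₀).

Q'(z) = 3*z^2 - 3*z + I*z/3 + 1/6 - 5*I/6, so Q'(-1/2 - I/2) = 11/6 + 2*I.
P(-1/2 - I/2) = (3/2 + I/2)*exp(-1/2 - I/2).

Res(f, -1/2 - I/2) = ((3/2 + I/2)*exp(-1/2 - I/2))/(11/6 + 2*I) = (27/53 - 15*I/53)*exp(-1/2 - I/2)

Final answer: (27/53 - 15*I/53)*exp(-1/2 - I/2)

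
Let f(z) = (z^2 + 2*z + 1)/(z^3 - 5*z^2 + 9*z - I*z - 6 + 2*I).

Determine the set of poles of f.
The singularities of f are the zeros of the denominator. Factoring,
  z^3 - 5*z^2 + 9*z - I*z - 6 + 2*I = (z - 2)*(z - 1 + I)*(z - 2 - I)
so the candidates are z = 2, z = 1 - I, z = 2 + I.

Check the numerator P(z) = z^2 + 2*z + 1 at each one:
  P(2) = 9 ≠ 0, so z = 2 is a (simple) pole.
  P(1 - I) = 3 - 4*I ≠ 0, so z = 1 - I is a (simple) pole.
  P(2 + I) = 8 + 6*I ≠ 0, so z = 2 + I is a (simple) pole.

Poles of f: {1 - I, 2, 2 + I}

Final answer: {1 - I, 2, 2 + I}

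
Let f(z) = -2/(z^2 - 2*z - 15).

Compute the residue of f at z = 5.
Write f(z) = P(z)/Q(z) with P(z) = -2 and Q(z) = z^2 - 2*z - 15.
The denominator factors as Q(z) = (z - 5)*(z + 3), so z = 5 is a simple zero of Q and P is analytic there; z = 5 is therefore a simple pole and
  Res(f, z₀) = P(z₀)/Q'(z₀).

Q'(z) = 2*z - 2, so Q'(5) = 8.
P(5) = -2.

Res(f, 5) = (-2)/(8) = -1/4

Final answer: -1/4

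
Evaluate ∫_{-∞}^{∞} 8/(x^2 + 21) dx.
Let f(z) = 8/(z^2 + 21). The denominator has no real zeros and deg Q - deg P = 2 ≥ 2, so the integral of f over the upper semicircle |z| = R tends to 0 as R → ∞. Closing the contour in the upper half-plane,
  ∫_{-∞}^{∞} f(x) dx = 2πi · Σ Res(f, z_k)  over the poles with Im z_k > 0.

Zeros of the denominator: z^2 + 21 = 0 gives z = ±sqrt(21)*I.
Upper half-plane: z = sqrt(21)*I (simple).

Each pole is a simple zero of Q(z) = z^2 + 21, so Res(f, z₀) = P(z₀)/Q'(z₀) with P(z) = 8, Q'(z) = 2*z:
  Res(f, sqrt(21)*I) = (8)/(2*sqrt(21)*I) = -4*sqrt(21)*I/21

∫_{-∞}^{∞} f(x) dx = 2πi · (-4*sqrt(21)*I/21) = 8*sqrt(21)*pi/21

Final answer: 8*sqrt(21)*pi/21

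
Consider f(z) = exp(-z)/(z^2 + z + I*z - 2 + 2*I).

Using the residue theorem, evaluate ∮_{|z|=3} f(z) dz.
By the residue theorem, ∮_C f(z) dz = 2πi · (sum of the residues of f at the poles inside |z| = 3).

The denominator factors as (z - 1 + I)*(z + 2), so the singularities of f are simple poles at z = 1 - I, z = -2.
  |1 - I|² = 2 < 9 = 3², so this pole is inside the contour.
  |-2|² = 4 < 9 = 3², so this pole is inside the contour.

With P(z) = exp(-z) and Q(z) = z^2 + z + I*z - 2 + 2*I, each pole is simple, so Res(f, z₀) = P(z₀)/Q'(z₀) with Q'(z) = 2*z + 1 + I.
  Res(f, 1 - I) = P(1 - I)/Q'(1 - I) = (exp(-1 + I))/(3 - I) = (3/10 + I/10)*exp(-1 + I)
  Res(f, -2) = P(-2)/Q'(-2) = (exp(2))/(-3 + I) = (-3/10 - I/10)*exp(2)

Sum of residues inside C: (-3/10 - I/10)*exp(2) + (3/10 + I/10)*exp(-1 + I)
∮_C f(z) dz = 2πi · ((-3/10 - I/10)*exp(2) + (3/10 + I/10)*exp(-1 + I)) = pi*(1/5 - 3*I/5)*exp(2) + pi*(-1/5 + 3*I/5)*exp(-1 + I)

Final answer: pi*(1/5 - 3*I/5)*exp(2) + pi*(-1/5 + 3*I/5)*exp(-1 + I)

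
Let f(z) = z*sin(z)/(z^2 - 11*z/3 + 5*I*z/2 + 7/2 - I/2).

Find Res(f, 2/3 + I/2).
(1/91 - 18*I/91)*sin(2/3 + I/2)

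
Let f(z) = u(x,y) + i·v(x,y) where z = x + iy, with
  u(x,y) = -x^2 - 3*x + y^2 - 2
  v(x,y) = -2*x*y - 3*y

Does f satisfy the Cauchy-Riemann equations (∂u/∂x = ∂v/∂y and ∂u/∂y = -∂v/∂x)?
∂u/∂x = -2*x - 3
∂v/∂y = -2*x - 3
∂u/∂y = 2*y
∂v/∂x = -2*y
∂u/∂x = ∂v/∂y and ∂u/∂y = -∂v/∂x hold identically; f is analytic.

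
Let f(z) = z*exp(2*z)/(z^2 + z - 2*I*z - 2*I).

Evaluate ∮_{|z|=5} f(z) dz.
By the residue theorem, ∮_C f(z) dz = 2πi · (sum of the residues of f at the poles inside |z| = 5).

The denominator factors as (z - 2*I)*(z + 1), so the singularities of f are simple poles at z = 2*I, z = -1.
  |2*I|² = 4 < 25 = 5², so this pole is inside the contour.
  |-1|² = 1 < 25 = 5², so this pole is inside the contour.

With P(z) = z*exp(2*z) and Q(z) = z^2 + z - 2*I*z - 2*I, each pole is simple, so Res(f, z₀) = P(z₀)/Q'(z₀) with Q'(z) = 2*z + 1 - 2*I.
  Res(f, 2*I) = P(2*I)/Q'(2*I) = (2*I*exp(4*I))/(1 + 2*I) = (4/5 + 2*I/5)*exp(4*I)
  Res(f, -1) = P(-1)/Q'(-1) = (-exp(-2))/(-1 - 2*I) = (1/5 - 2*I/5)*exp(-2)

Sum of residues inside C: (4/5 + 2*I/5)*exp(4*I) + (1/5 - 2*I/5)*exp(-2)
∮_C f(z) dz = 2πi · ((4/5 + 2*I/5)*exp(4*I) + (1/5 - 2*I/5)*exp(-2)) = pi*(-4/5 + 8*I/5)*exp(4*I) + pi*(4/5 + 2*I/5)*exp(-2)

Final answer: pi*(-4/5 + 8*I/5)*exp(4*I) + pi*(4/5 + 2*I/5)*exp(-2)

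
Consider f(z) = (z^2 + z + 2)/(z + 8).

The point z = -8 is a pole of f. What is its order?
Factor the denominator:
  z + 8 = (z + 8)

The numerator P(z) = z^2 + z + 2 has P(-8) = 58 ≠ 0, so no factor of (z + 8) cancels.
Near z = -8 we can therefore write f(z) = g(z)/(z + 8) with g analytic at -8 and g(-8) ≠ 0 (g is just the numerator).

Hence z = -8 is a pole of order 1.

Final answer: 1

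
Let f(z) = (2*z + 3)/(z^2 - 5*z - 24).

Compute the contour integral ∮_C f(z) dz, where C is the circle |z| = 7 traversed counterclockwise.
By the residue theorem, ∮_C f(z) dz = 2πi · (sum of the residues of f at the poles inside |z| = 7).

The denominator factors as (z + 3)*(z - 8), so the singularities of f are simple poles at z = -3, z = 8.
  |-3|² = 9 < 49 = 7², so this pole is inside the contour.
  |8|² = 64 > 49 = 7², so this pole is outside the contour.

With P(z) = 2*z + 3 and Q(z) = z^2 - 5*z - 24, each pole is simple, so Res(f, z₀) = P(z₀)/Q'(z₀) with Q'(z) = 2*z - 5.
  Res(f, -3) = P(-3)/Q'(-3) = (-3)/(-11) = 3/11

∮_C f(z) dz = 2πi · (3/11) = 6*I*pi/11

Final answer: 6*I*pi/11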